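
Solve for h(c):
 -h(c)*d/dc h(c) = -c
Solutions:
 h(c) = -sqrt(C1 + c^2)
 h(c) = sqrt(C1 + c^2)


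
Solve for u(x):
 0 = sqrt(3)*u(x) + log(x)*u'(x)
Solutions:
 u(x) = C1*exp(-sqrt(3)*li(x))


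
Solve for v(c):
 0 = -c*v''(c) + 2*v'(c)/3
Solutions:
 v(c) = C1 + C2*c^(5/3)


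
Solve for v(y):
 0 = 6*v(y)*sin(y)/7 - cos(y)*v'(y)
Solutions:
 v(y) = C1/cos(y)^(6/7)


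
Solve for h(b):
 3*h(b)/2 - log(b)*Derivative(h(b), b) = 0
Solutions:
 h(b) = C1*exp(3*li(b)/2)


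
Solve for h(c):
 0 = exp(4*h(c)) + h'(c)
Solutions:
 h(c) = log(-I*(1/(C1 + 4*c))^(1/4))
 h(c) = log(I*(1/(C1 + 4*c))^(1/4))
 h(c) = log(-(1/(C1 + 4*c))^(1/4))
 h(c) = log(1/(C1 + 4*c))/4


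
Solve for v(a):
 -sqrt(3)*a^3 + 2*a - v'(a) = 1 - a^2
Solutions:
 v(a) = C1 - sqrt(3)*a^4/4 + a^3/3 + a^2 - a


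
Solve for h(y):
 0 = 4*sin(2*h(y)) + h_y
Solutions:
 h(y) = pi - acos((-C1 - exp(16*y))/(C1 - exp(16*y)))/2
 h(y) = acos((-C1 - exp(16*y))/(C1 - exp(16*y)))/2


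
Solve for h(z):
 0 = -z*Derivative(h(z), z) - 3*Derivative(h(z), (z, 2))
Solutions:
 h(z) = C1 + C2*erf(sqrt(6)*z/6)


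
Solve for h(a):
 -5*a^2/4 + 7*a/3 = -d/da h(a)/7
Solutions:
 h(a) = C1 + 35*a^3/12 - 49*a^2/6


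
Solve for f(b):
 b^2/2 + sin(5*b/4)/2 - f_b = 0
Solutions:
 f(b) = C1 + b^3/6 - 2*cos(5*b/4)/5


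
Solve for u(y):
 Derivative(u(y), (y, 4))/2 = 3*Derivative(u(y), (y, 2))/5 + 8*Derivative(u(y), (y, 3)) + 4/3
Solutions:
 u(y) = C1 + C2*y + C3*exp(y*(8 + sqrt(1630)/5)) + C4*exp(y*(8 - sqrt(1630)/5)) - 10*y^2/9


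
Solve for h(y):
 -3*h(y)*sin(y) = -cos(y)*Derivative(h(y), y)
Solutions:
 h(y) = C1/cos(y)^3


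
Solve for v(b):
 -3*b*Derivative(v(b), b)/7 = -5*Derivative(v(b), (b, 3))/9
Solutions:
 v(b) = C1 + Integral(C2*airyai(3*35^(2/3)*b/35) + C3*airybi(3*35^(2/3)*b/35), b)


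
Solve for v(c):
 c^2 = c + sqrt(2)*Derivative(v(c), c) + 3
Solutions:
 v(c) = C1 + sqrt(2)*c^3/6 - sqrt(2)*c^2/4 - 3*sqrt(2)*c/2


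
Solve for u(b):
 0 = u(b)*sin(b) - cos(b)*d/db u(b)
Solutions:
 u(b) = C1/cos(b)


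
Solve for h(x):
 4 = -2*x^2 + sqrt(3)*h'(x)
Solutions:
 h(x) = C1 + 2*sqrt(3)*x^3/9 + 4*sqrt(3)*x/3


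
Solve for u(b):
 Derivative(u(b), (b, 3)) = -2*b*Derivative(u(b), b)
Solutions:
 u(b) = C1 + Integral(C2*airyai(-2^(1/3)*b) + C3*airybi(-2^(1/3)*b), b)


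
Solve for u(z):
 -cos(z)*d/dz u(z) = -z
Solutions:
 u(z) = C1 + Integral(z/cos(z), z)


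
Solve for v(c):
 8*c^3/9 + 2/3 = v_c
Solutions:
 v(c) = C1 + 2*c^4/9 + 2*c/3


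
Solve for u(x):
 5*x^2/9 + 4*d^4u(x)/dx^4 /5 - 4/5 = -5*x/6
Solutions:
 u(x) = C1 + C2*x + C3*x^2 + C4*x^3 - 5*x^6/2592 - 5*x^5/576 + x^4/24


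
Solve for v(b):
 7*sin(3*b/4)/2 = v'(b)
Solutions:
 v(b) = C1 - 14*cos(3*b/4)/3


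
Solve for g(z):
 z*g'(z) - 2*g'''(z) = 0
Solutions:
 g(z) = C1 + Integral(C2*airyai(2^(2/3)*z/2) + C3*airybi(2^(2/3)*z/2), z)


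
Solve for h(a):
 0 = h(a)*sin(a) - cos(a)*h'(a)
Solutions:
 h(a) = C1/cos(a)


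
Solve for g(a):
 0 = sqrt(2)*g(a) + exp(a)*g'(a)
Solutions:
 g(a) = C1*exp(sqrt(2)*exp(-a))


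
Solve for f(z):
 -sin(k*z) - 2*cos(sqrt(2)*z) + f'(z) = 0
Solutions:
 f(z) = C1 + sqrt(2)*sin(sqrt(2)*z) - cos(k*z)/k


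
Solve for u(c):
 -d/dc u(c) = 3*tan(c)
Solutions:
 u(c) = C1 + 3*log(cos(c))


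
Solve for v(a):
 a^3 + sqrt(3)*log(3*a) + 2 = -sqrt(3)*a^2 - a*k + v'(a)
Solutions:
 v(a) = C1 + a^4/4 + sqrt(3)*a^3/3 + a^2*k/2 + sqrt(3)*a*log(a) - sqrt(3)*a + sqrt(3)*a*log(3) + 2*a


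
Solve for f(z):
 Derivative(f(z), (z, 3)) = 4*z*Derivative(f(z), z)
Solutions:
 f(z) = C1 + Integral(C2*airyai(2^(2/3)*z) + C3*airybi(2^(2/3)*z), z)


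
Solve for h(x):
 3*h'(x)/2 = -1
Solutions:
 h(x) = C1 - 2*x/3


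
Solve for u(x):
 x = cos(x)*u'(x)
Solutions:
 u(x) = C1 + Integral(x/cos(x), x)


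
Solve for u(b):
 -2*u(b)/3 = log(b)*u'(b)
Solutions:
 u(b) = C1*exp(-2*li(b)/3)


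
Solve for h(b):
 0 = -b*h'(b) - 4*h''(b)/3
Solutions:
 h(b) = C1 + C2*erf(sqrt(6)*b/4)


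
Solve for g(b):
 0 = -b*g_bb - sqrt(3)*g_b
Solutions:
 g(b) = C1 + C2*b^(1 - sqrt(3))


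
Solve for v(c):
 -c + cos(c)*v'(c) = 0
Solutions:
 v(c) = C1 + Integral(c/cos(c), c)


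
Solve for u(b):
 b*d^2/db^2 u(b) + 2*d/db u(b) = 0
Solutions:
 u(b) = C1 + C2/b


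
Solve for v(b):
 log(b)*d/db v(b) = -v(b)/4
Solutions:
 v(b) = C1*exp(-li(b)/4)


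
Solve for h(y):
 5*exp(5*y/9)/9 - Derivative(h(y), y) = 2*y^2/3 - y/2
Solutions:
 h(y) = C1 - 2*y^3/9 + y^2/4 + exp(5*y/9)


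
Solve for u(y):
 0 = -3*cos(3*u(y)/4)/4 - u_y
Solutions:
 3*y/4 - 2*log(sin(3*u(y)/4) - 1)/3 + 2*log(sin(3*u(y)/4) + 1)/3 = C1


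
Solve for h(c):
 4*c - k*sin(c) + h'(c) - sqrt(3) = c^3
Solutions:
 h(c) = C1 + c^4/4 - 2*c^2 + sqrt(3)*c - k*cos(c)


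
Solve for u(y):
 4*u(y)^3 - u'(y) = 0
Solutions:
 u(y) = -sqrt(2)*sqrt(-1/(C1 + 4*y))/2
 u(y) = sqrt(2)*sqrt(-1/(C1 + 4*y))/2


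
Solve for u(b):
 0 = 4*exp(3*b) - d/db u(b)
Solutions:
 u(b) = C1 + 4*exp(3*b)/3


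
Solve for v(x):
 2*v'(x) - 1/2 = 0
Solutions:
 v(x) = C1 + x/4


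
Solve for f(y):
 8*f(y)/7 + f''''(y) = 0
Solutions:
 f(y) = (C1*sin(2^(1/4)*7^(3/4)*y/7) + C2*cos(2^(1/4)*7^(3/4)*y/7))*exp(-2^(1/4)*7^(3/4)*y/7) + (C3*sin(2^(1/4)*7^(3/4)*y/7) + C4*cos(2^(1/4)*7^(3/4)*y/7))*exp(2^(1/4)*7^(3/4)*y/7)


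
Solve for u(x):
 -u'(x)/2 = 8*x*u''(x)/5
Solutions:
 u(x) = C1 + C2*x^(11/16)


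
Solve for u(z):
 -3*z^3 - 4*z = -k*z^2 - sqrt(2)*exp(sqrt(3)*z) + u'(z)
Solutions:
 u(z) = C1 + k*z^3/3 - 3*z^4/4 - 2*z^2 + sqrt(6)*exp(sqrt(3)*z)/3


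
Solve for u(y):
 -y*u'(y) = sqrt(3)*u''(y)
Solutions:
 u(y) = C1 + C2*erf(sqrt(2)*3^(3/4)*y/6)


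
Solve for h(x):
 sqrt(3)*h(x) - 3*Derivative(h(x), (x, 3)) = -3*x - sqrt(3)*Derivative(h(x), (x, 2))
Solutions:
 h(x) = C1*exp(x*(-12^(1/3)*(9*sqrt(255) + 83*sqrt(3))^(1/3) - 2*18^(1/3)/(9*sqrt(255) + 83*sqrt(3))^(1/3) + 4*sqrt(3))/36)*sin(2^(1/3)*3^(1/6)*x*(-2^(1/3)*3^(2/3)*(9*sqrt(255) + 83*sqrt(3))^(1/3) + 6/(9*sqrt(255) + 83*sqrt(3))^(1/3))/36) + C2*exp(x*(-12^(1/3)*(9*sqrt(255) + 83*sqrt(3))^(1/3) - 2*18^(1/3)/(9*sqrt(255) + 83*sqrt(3))^(1/3) + 4*sqrt(3))/36)*cos(2^(1/3)*3^(1/6)*x*(-2^(1/3)*3^(2/3)*(9*sqrt(255) + 83*sqrt(3))^(1/3) + 6/(9*sqrt(255) + 83*sqrt(3))^(1/3))/36) + C3*exp(x*(2*18^(1/3)/(9*sqrt(255) + 83*sqrt(3))^(1/3) + 2*sqrt(3) + 12^(1/3)*(9*sqrt(255) + 83*sqrt(3))^(1/3))/18) - sqrt(3)*x


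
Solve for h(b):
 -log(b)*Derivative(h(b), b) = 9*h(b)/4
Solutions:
 h(b) = C1*exp(-9*li(b)/4)


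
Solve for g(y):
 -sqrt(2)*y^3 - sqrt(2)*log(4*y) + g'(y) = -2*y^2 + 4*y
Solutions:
 g(y) = C1 + sqrt(2)*y^4/4 - 2*y^3/3 + 2*y^2 + sqrt(2)*y*log(y) - sqrt(2)*y + 2*sqrt(2)*y*log(2)


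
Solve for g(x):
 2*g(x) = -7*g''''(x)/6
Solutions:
 g(x) = (C1*sin(3^(1/4)*7^(3/4)*x/7) + C2*cos(3^(1/4)*7^(3/4)*x/7))*exp(-3^(1/4)*7^(3/4)*x/7) + (C3*sin(3^(1/4)*7^(3/4)*x/7) + C4*cos(3^(1/4)*7^(3/4)*x/7))*exp(3^(1/4)*7^(3/4)*x/7)


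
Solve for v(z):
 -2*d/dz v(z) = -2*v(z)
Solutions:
 v(z) = C1*exp(z)


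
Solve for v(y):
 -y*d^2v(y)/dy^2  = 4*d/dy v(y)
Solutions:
 v(y) = C1 + C2/y^3


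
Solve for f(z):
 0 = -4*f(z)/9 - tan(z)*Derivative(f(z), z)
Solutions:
 f(z) = C1/sin(z)^(4/9)


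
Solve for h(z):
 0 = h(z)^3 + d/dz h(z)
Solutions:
 h(z) = -sqrt(2)*sqrt(-1/(C1 - z))/2
 h(z) = sqrt(2)*sqrt(-1/(C1 - z))/2


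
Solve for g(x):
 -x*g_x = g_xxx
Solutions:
 g(x) = C1 + Integral(C2*airyai(-x) + C3*airybi(-x), x)


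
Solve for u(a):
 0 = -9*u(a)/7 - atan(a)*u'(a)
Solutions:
 u(a) = C1*exp(-9*Integral(1/atan(a), a)/7)


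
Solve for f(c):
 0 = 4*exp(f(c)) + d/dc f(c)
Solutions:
 f(c) = log(1/(C1 + 4*c))


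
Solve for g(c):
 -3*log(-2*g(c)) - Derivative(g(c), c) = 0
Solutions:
 Integral(1/(log(-_y) + log(2)), (_y, g(c)))/3 = C1 - c


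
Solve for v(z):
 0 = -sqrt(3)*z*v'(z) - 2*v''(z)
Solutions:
 v(z) = C1 + C2*erf(3^(1/4)*z/2)


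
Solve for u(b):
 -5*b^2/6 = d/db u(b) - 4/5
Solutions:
 u(b) = C1 - 5*b^3/18 + 4*b/5


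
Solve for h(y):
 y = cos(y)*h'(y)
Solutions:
 h(y) = C1 + Integral(y/cos(y), y)


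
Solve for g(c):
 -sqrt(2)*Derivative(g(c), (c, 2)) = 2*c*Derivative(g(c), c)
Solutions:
 g(c) = C1 + C2*erf(2^(3/4)*c/2)


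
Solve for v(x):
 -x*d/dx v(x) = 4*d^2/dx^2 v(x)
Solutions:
 v(x) = C1 + C2*erf(sqrt(2)*x/4)


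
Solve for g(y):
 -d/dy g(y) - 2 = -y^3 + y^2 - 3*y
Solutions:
 g(y) = C1 + y^4/4 - y^3/3 + 3*y^2/2 - 2*y


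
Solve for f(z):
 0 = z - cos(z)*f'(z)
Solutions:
 f(z) = C1 + Integral(z/cos(z), z)


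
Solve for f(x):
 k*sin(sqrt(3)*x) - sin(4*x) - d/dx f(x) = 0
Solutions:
 f(x) = C1 - sqrt(3)*k*cos(sqrt(3)*x)/3 + cos(4*x)/4


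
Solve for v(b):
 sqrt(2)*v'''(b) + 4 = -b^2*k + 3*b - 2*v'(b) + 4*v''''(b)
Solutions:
 v(b) = C1 + C2*exp(b*(-2^(1/3)*(sqrt(2) + 216 + sqrt(-2 + (sqrt(2) + 216)^2))^(1/3) - 2^(2/3)/(sqrt(2) + 216 + sqrt(-2 + (sqrt(2) + 216)^2))^(1/3) + 2*sqrt(2))/24)*sin(2^(1/3)*sqrt(3)*b*(-(sqrt(2) + 216 + sqrt(-2 + (sqrt(2) + 216)^2))^(1/3) + 2^(1/3)/(sqrt(2) + 216 + sqrt(-2 + (sqrt(2) + 216)^2))^(1/3))/24) + C3*exp(b*(-2^(1/3)*(sqrt(2) + 216 + sqrt(-2 + (sqrt(2) + 216)^2))^(1/3) - 2^(2/3)/(sqrt(2) + 216 + sqrt(-2 + (sqrt(2) + 216)^2))^(1/3) + 2*sqrt(2))/24)*cos(2^(1/3)*sqrt(3)*b*(-(sqrt(2) + 216 + sqrt(-2 + (sqrt(2) + 216)^2))^(1/3) + 2^(1/3)/(sqrt(2) + 216 + sqrt(-2 + (sqrt(2) + 216)^2))^(1/3))/24) + C4*exp(b*(2^(2/3)/(sqrt(2) + 216 + sqrt(-2 + (sqrt(2) + 216)^2))^(1/3) + sqrt(2) + 2^(1/3)*(sqrt(2) + 216 + sqrt(-2 + (sqrt(2) + 216)^2))^(1/3))/12) - b^3*k/6 + 3*b^2/4 + sqrt(2)*b*k/2 - 2*b


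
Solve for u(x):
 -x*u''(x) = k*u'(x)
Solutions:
 u(x) = C1 + x^(1 - re(k))*(C2*sin(log(x)*Abs(im(k))) + C3*cos(log(x)*im(k)))


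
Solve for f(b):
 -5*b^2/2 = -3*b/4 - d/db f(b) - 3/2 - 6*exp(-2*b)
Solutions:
 f(b) = C1 + 5*b^3/6 - 3*b^2/8 - 3*b/2 + 3*exp(-2*b)


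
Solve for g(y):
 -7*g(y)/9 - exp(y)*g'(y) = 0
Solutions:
 g(y) = C1*exp(7*exp(-y)/9)


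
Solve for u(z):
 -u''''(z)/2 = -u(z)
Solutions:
 u(z) = C1*exp(-2^(1/4)*z) + C2*exp(2^(1/4)*z) + C3*sin(2^(1/4)*z) + C4*cos(2^(1/4)*z)


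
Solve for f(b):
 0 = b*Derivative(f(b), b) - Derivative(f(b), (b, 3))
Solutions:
 f(b) = C1 + Integral(C2*airyai(b) + C3*airybi(b), b)


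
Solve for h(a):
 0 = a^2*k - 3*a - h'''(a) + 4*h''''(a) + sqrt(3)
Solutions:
 h(a) = C1 + C2*a + C3*a^2 + C4*exp(a/4) + a^5*k/60 + a^4*(8*k - 3)/24 + a^3*(16*k/3 - 2 + sqrt(3)/6)


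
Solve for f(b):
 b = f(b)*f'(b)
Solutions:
 f(b) = -sqrt(C1 + b^2)
 f(b) = sqrt(C1 + b^2)


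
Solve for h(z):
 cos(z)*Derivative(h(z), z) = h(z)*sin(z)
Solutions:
 h(z) = C1/cos(z)


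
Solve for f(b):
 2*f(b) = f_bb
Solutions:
 f(b) = C1*exp(-sqrt(2)*b) + C2*exp(sqrt(2)*b)


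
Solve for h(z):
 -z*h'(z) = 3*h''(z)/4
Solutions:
 h(z) = C1 + C2*erf(sqrt(6)*z/3)


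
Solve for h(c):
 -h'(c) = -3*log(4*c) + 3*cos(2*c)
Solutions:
 h(c) = C1 + 3*c*log(c) - 3*c + 6*c*log(2) - 3*sin(2*c)/2


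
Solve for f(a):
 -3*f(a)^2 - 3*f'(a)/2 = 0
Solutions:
 f(a) = 1/(C1 + 2*a)


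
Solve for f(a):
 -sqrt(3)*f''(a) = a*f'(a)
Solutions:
 f(a) = C1 + C2*erf(sqrt(2)*3^(3/4)*a/6)


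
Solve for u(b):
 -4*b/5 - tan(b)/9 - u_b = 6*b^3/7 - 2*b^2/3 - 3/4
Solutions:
 u(b) = C1 - 3*b^4/14 + 2*b^3/9 - 2*b^2/5 + 3*b/4 + log(cos(b))/9


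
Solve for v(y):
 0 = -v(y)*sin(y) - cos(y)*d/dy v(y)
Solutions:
 v(y) = C1*cos(y)


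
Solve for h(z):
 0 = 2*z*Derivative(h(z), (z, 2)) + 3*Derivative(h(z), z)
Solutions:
 h(z) = C1 + C2/sqrt(z)


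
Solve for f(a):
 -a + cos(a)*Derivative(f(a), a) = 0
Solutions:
 f(a) = C1 + Integral(a/cos(a), a)


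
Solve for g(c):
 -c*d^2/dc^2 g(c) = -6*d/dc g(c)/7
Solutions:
 g(c) = C1 + C2*c^(13/7)


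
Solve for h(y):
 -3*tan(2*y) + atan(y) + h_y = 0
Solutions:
 h(y) = C1 - y*atan(y) + log(y^2 + 1)/2 - 3*log(cos(2*y))/2


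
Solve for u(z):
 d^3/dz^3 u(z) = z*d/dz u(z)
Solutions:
 u(z) = C1 + Integral(C2*airyai(z) + C3*airybi(z), z)


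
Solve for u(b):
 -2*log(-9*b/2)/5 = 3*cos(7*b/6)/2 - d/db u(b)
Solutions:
 u(b) = C1 + 2*b*log(-b)/5 - 2*b/5 - 2*b*log(2)/5 + 4*b*log(3)/5 + 9*sin(7*b/6)/7


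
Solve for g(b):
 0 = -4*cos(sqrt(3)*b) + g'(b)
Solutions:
 g(b) = C1 + 4*sqrt(3)*sin(sqrt(3)*b)/3


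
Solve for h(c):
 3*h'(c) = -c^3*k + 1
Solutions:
 h(c) = C1 - c^4*k/12 + c/3


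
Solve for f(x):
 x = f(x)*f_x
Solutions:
 f(x) = -sqrt(C1 + x^2)
 f(x) = sqrt(C1 + x^2)


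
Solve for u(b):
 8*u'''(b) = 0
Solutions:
 u(b) = C1 + C2*b + C3*b^2


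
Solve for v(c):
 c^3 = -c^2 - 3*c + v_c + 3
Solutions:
 v(c) = C1 + c^4/4 + c^3/3 + 3*c^2/2 - 3*c


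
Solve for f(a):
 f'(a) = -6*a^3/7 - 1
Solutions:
 f(a) = C1 - 3*a^4/14 - a


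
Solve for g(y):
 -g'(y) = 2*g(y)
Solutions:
 g(y) = C1*exp(-2*y)


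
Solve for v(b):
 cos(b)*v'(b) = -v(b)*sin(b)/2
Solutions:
 v(b) = C1*sqrt(cos(b))


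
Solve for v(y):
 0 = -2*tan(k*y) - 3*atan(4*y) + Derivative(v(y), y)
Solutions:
 v(y) = C1 + 3*y*atan(4*y) + 2*Piecewise((-log(cos(k*y))/k, Ne(k, 0)), (0, True)) - 3*log(16*y^2 + 1)/8


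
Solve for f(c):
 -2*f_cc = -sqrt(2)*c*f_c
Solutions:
 f(c) = C1 + C2*erfi(2^(1/4)*c/2)


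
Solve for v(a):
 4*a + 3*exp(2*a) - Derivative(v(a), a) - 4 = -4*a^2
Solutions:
 v(a) = C1 + 4*a^3/3 + 2*a^2 - 4*a + 3*exp(2*a)/2


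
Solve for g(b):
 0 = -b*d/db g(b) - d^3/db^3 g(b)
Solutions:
 g(b) = C1 + Integral(C2*airyai(-b) + C3*airybi(-b), b)


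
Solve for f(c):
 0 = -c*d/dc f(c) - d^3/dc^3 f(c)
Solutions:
 f(c) = C1 + Integral(C2*airyai(-c) + C3*airybi(-c), c)


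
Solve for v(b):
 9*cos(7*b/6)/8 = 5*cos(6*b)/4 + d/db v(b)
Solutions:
 v(b) = C1 + 27*sin(7*b/6)/28 - 5*sin(6*b)/24


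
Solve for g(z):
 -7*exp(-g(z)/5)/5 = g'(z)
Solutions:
 g(z) = 5*log(C1 - 7*z/25)


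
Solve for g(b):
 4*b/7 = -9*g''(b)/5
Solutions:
 g(b) = C1 + C2*b - 10*b^3/189


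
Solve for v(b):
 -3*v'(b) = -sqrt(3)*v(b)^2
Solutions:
 v(b) = -3/(C1 + sqrt(3)*b)


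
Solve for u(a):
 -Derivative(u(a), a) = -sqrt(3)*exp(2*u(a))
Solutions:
 u(a) = log(-sqrt(-1/(C1 + sqrt(3)*a))) - log(2)/2
 u(a) = log(-1/(C1 + sqrt(3)*a))/2 - log(2)/2


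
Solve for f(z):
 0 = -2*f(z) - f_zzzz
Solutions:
 f(z) = (C1*sin(2^(3/4)*z/2) + C2*cos(2^(3/4)*z/2))*exp(-2^(3/4)*z/2) + (C3*sin(2^(3/4)*z/2) + C4*cos(2^(3/4)*z/2))*exp(2^(3/4)*z/2)


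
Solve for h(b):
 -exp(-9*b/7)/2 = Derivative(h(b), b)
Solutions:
 h(b) = C1 + 7*exp(-9*b/7)/18


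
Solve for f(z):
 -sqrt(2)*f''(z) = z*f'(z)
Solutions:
 f(z) = C1 + C2*erf(2^(1/4)*z/2)


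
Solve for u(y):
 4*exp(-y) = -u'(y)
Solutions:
 u(y) = C1 + 4*exp(-y)


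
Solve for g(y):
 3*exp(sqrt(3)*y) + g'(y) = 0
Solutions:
 g(y) = C1 - sqrt(3)*exp(sqrt(3)*y)


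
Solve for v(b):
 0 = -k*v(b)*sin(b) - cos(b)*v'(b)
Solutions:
 v(b) = C1*exp(k*log(cos(b)))


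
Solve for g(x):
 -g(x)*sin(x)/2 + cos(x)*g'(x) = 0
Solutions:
 g(x) = C1/sqrt(cos(x))


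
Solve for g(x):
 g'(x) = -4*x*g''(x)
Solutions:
 g(x) = C1 + C2*x^(3/4)


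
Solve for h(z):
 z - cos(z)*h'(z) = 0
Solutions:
 h(z) = C1 + Integral(z/cos(z), z)


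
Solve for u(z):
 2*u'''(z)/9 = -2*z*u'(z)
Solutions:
 u(z) = C1 + Integral(C2*airyai(-3^(2/3)*z) + C3*airybi(-3^(2/3)*z), z)


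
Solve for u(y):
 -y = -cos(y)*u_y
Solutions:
 u(y) = C1 + Integral(y/cos(y), y)


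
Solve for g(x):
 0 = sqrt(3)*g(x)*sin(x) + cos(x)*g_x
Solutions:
 g(x) = C1*cos(x)^(sqrt(3))


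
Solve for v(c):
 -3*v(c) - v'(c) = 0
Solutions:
 v(c) = C1*exp(-3*c)


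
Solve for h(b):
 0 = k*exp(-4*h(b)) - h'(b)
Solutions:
 h(b) = log(-I*(C1 + 4*b*k)^(1/4))
 h(b) = log(I*(C1 + 4*b*k)^(1/4))
 h(b) = log(-(C1 + 4*b*k)^(1/4))
 h(b) = log(C1 + 4*b*k)/4


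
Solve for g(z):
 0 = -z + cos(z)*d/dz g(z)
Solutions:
 g(z) = C1 + Integral(z/cos(z), z)


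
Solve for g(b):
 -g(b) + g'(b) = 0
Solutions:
 g(b) = C1*exp(b)


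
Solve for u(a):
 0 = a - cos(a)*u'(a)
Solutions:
 u(a) = C1 + Integral(a/cos(a), a)


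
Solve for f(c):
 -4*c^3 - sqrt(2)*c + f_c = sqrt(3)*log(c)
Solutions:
 f(c) = C1 + c^4 + sqrt(2)*c^2/2 + sqrt(3)*c*log(c) - sqrt(3)*c


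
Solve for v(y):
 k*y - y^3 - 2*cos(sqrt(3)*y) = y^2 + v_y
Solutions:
 v(y) = C1 + k*y^2/2 - y^4/4 - y^3/3 - 2*sqrt(3)*sin(sqrt(3)*y)/3


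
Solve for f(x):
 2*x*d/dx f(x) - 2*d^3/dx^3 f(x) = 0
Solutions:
 f(x) = C1 + Integral(C2*airyai(x) + C3*airybi(x), x)


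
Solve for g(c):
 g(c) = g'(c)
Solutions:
 g(c) = C1*exp(c)


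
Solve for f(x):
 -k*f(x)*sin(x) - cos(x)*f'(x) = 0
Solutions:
 f(x) = C1*exp(k*log(cos(x)))


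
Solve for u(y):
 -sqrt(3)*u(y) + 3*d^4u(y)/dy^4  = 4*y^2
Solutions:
 u(y) = C1*exp(-3^(7/8)*y/3) + C2*exp(3^(7/8)*y/3) + C3*sin(3^(7/8)*y/3) + C4*cos(3^(7/8)*y/3) - 4*sqrt(3)*y^2/3


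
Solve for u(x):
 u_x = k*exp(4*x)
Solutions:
 u(x) = C1 + k*exp(4*x)/4


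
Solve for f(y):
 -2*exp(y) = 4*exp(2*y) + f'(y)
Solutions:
 f(y) = C1 - 2*exp(2*y) - 2*exp(y)


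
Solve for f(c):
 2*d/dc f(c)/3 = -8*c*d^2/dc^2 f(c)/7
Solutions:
 f(c) = C1 + C2*c^(5/12)


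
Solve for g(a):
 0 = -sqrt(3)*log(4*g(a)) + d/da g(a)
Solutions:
 -sqrt(3)*Integral(1/(log(_y) + 2*log(2)), (_y, g(a)))/3 = C1 - a


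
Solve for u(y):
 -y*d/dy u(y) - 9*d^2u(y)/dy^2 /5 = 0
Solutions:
 u(y) = C1 + C2*erf(sqrt(10)*y/6)


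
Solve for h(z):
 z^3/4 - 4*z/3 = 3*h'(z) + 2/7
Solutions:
 h(z) = C1 + z^4/48 - 2*z^2/9 - 2*z/21


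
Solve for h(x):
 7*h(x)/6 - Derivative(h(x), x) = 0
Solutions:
 h(x) = C1*exp(7*x/6)


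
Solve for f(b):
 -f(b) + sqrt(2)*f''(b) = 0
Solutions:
 f(b) = C1*exp(-2^(3/4)*b/2) + C2*exp(2^(3/4)*b/2)


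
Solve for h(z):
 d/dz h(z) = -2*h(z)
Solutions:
 h(z) = C1*exp(-2*z)


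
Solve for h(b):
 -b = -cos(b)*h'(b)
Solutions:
 h(b) = C1 + Integral(b/cos(b), b)


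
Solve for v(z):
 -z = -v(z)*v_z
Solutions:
 v(z) = -sqrt(C1 + z^2)
 v(z) = sqrt(C1 + z^2)


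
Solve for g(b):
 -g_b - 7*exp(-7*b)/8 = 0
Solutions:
 g(b) = C1 + exp(-7*b)/8


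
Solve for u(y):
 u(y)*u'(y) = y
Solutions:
 u(y) = -sqrt(C1 + y^2)
 u(y) = sqrt(C1 + y^2)


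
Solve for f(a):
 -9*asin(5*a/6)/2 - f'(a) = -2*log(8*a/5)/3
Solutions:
 f(a) = C1 + 2*a*log(a)/3 - 9*a*asin(5*a/6)/2 - 2*a*log(5)/3 - 2*a/3 + 2*a*log(2) - 9*sqrt(36 - 25*a^2)/10


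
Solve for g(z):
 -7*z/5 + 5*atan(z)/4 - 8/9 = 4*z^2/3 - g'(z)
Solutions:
 g(z) = C1 + 4*z^3/9 + 7*z^2/10 - 5*z*atan(z)/4 + 8*z/9 + 5*log(z^2 + 1)/8


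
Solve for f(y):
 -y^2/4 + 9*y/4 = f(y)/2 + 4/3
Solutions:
 f(y) = -y^2/2 + 9*y/2 - 8/3


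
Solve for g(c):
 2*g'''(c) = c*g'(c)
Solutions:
 g(c) = C1 + Integral(C2*airyai(2^(2/3)*c/2) + C3*airybi(2^(2/3)*c/2), c)


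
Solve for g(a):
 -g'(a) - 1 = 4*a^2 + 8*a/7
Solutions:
 g(a) = C1 - 4*a^3/3 - 4*a^2/7 - a


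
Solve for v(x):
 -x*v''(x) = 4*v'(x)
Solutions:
 v(x) = C1 + C2/x^3


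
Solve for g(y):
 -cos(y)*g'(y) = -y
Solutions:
 g(y) = C1 + Integral(y/cos(y), y)


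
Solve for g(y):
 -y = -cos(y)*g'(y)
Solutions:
 g(y) = C1 + Integral(y/cos(y), y)


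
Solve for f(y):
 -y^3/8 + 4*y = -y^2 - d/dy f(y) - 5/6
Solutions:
 f(y) = C1 + y^4/32 - y^3/3 - 2*y^2 - 5*y/6


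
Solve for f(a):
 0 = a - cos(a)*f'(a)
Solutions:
 f(a) = C1 + Integral(a/cos(a), a)


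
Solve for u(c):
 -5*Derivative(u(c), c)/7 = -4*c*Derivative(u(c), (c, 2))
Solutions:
 u(c) = C1 + C2*c^(33/28)


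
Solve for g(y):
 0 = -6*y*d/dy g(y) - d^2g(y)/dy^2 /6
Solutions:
 g(y) = C1 + C2*erf(3*sqrt(2)*y)


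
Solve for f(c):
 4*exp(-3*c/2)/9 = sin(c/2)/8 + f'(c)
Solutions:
 f(c) = C1 + cos(c/2)/4 - 8*exp(-3*c/2)/27


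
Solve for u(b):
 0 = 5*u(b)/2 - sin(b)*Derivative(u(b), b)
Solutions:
 u(b) = C1*(cos(b) - 1)^(5/4)/(cos(b) + 1)^(5/4)


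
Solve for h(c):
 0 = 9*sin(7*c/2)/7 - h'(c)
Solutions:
 h(c) = C1 - 18*cos(7*c/2)/49


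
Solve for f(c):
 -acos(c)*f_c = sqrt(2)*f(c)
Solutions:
 f(c) = C1*exp(-sqrt(2)*Integral(1/acos(c), c))


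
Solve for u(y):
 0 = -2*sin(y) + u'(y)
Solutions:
 u(y) = C1 - 2*cos(y)


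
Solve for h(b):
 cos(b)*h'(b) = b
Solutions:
 h(b) = C1 + Integral(b/cos(b), b)


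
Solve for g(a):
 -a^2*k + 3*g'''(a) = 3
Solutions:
 g(a) = C1 + C2*a + C3*a^2 + a^5*k/180 + a^3/6


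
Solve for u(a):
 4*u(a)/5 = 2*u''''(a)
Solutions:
 u(a) = C1*exp(-2^(1/4)*5^(3/4)*a/5) + C2*exp(2^(1/4)*5^(3/4)*a/5) + C3*sin(2^(1/4)*5^(3/4)*a/5) + C4*cos(2^(1/4)*5^(3/4)*a/5)


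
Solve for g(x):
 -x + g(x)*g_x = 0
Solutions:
 g(x) = -sqrt(C1 + x^2)
 g(x) = sqrt(C1 + x^2)


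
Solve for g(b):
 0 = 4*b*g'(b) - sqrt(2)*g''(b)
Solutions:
 g(b) = C1 + C2*erfi(2^(1/4)*b)


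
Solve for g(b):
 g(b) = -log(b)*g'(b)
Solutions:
 g(b) = C1*exp(-li(b))


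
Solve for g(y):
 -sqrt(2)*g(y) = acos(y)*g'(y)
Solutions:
 g(y) = C1*exp(-sqrt(2)*Integral(1/acos(y), y))


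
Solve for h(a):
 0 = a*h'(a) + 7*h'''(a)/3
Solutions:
 h(a) = C1 + Integral(C2*airyai(-3^(1/3)*7^(2/3)*a/7) + C3*airybi(-3^(1/3)*7^(2/3)*a/7), a)


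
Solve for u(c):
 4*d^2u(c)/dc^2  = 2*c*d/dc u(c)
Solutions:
 u(c) = C1 + C2*erfi(c/2)


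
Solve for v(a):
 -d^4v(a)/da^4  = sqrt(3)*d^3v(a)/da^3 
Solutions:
 v(a) = C1 + C2*a + C3*a^2 + C4*exp(-sqrt(3)*a)


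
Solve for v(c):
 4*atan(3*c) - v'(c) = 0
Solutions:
 v(c) = C1 + 4*c*atan(3*c) - 2*log(9*c^2 + 1)/3


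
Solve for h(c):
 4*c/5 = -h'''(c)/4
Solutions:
 h(c) = C1 + C2*c + C3*c^2 - 2*c^4/15


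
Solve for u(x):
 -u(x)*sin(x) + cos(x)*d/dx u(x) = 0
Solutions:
 u(x) = C1/cos(x)


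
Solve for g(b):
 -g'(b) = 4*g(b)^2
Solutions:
 g(b) = 1/(C1 + 4*b)


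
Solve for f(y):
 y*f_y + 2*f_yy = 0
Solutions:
 f(y) = C1 + C2*erf(y/2)


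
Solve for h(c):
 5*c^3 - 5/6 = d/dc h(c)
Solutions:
 h(c) = C1 + 5*c^4/4 - 5*c/6


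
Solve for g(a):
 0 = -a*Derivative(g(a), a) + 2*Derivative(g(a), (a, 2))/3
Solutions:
 g(a) = C1 + C2*erfi(sqrt(3)*a/2)


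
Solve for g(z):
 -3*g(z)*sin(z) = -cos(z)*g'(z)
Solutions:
 g(z) = C1/cos(z)^3


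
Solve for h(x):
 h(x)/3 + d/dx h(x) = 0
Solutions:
 h(x) = C1*exp(-x/3)


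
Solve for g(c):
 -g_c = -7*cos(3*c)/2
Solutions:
 g(c) = C1 + 7*sin(3*c)/6


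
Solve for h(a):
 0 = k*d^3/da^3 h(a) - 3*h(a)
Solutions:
 h(a) = C1*exp(3^(1/3)*a*(1/k)^(1/3)) + C2*exp(a*(-3^(1/3) + 3^(5/6)*I)*(1/k)^(1/3)/2) + C3*exp(-a*(3^(1/3) + 3^(5/6)*I)*(1/k)^(1/3)/2)


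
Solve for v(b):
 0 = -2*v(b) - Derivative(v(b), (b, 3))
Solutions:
 v(b) = C3*exp(-2^(1/3)*b) + (C1*sin(2^(1/3)*sqrt(3)*b/2) + C2*cos(2^(1/3)*sqrt(3)*b/2))*exp(2^(1/3)*b/2)


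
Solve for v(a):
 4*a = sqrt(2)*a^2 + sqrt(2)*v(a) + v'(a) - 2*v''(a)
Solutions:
 v(a) = C1*exp(a*(1 - sqrt(1 + 8*sqrt(2)))/4) + C2*exp(a*(1 + sqrt(1 + 8*sqrt(2)))/4) - a^2 + 3*sqrt(2)*a - 3 - 2*sqrt(2)


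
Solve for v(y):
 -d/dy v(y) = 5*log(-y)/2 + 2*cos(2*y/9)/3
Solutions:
 v(y) = C1 - 5*y*log(-y)/2 + 5*y/2 - 3*sin(2*y/9)


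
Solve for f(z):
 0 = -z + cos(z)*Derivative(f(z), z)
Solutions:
 f(z) = C1 + Integral(z/cos(z), z)


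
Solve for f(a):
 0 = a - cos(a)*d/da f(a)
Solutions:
 f(a) = C1 + Integral(a/cos(a), a)


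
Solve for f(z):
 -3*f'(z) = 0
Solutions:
 f(z) = C1


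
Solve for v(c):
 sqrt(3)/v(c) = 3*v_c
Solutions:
 v(c) = -sqrt(C1 + 6*sqrt(3)*c)/3
 v(c) = sqrt(C1 + 6*sqrt(3)*c)/3


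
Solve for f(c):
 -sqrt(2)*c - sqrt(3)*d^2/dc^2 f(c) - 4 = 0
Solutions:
 f(c) = C1 + C2*c - sqrt(6)*c^3/18 - 2*sqrt(3)*c^2/3


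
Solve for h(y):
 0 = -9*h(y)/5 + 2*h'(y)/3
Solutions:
 h(y) = C1*exp(27*y/10)


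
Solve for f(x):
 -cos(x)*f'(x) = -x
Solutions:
 f(x) = C1 + Integral(x/cos(x), x)


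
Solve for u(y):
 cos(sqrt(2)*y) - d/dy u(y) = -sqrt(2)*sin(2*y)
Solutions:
 u(y) = C1 + sqrt(2)*sin(sqrt(2)*y)/2 - sqrt(2)*cos(2*y)/2


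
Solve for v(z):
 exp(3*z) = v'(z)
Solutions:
 v(z) = C1 + exp(3*z)/3


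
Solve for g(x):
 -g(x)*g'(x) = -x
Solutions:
 g(x) = -sqrt(C1 + x^2)
 g(x) = sqrt(C1 + x^2)


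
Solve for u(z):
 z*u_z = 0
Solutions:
 u(z) = C1


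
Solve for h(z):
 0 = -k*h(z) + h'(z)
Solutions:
 h(z) = C1*exp(k*z)


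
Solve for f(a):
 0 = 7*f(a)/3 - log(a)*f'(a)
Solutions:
 f(a) = C1*exp(7*li(a)/3)


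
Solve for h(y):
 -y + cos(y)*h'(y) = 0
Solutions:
 h(y) = C1 + Integral(y/cos(y), y)


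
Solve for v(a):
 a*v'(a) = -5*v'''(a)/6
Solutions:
 v(a) = C1 + Integral(C2*airyai(-5^(2/3)*6^(1/3)*a/5) + C3*airybi(-5^(2/3)*6^(1/3)*a/5), a)


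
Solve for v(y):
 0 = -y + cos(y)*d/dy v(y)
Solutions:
 v(y) = C1 + Integral(y/cos(y), y)


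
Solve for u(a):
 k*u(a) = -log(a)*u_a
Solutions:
 u(a) = C1*exp(-k*li(a))


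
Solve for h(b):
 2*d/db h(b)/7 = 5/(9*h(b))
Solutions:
 h(b) = -sqrt(C1 + 35*b)/3
 h(b) = sqrt(C1 + 35*b)/3


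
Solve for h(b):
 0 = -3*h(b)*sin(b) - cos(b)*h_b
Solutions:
 h(b) = C1*cos(b)^3


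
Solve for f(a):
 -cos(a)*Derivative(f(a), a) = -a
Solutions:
 f(a) = C1 + Integral(a/cos(a), a)


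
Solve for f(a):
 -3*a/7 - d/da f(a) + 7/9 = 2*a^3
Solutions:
 f(a) = C1 - a^4/2 - 3*a^2/14 + 7*a/9


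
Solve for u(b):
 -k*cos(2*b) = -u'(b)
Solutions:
 u(b) = C1 + k*sin(2*b)/2


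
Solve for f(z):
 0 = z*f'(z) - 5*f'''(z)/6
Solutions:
 f(z) = C1 + Integral(C2*airyai(5^(2/3)*6^(1/3)*z/5) + C3*airybi(5^(2/3)*6^(1/3)*z/5), z)


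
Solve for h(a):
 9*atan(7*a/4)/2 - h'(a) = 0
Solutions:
 h(a) = C1 + 9*a*atan(7*a/4)/2 - 9*log(49*a^2 + 16)/7


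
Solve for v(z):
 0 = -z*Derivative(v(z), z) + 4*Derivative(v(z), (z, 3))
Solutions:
 v(z) = C1 + Integral(C2*airyai(2^(1/3)*z/2) + C3*airybi(2^(1/3)*z/2), z)


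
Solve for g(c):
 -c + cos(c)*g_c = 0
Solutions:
 g(c) = C1 + Integral(c/cos(c), c)


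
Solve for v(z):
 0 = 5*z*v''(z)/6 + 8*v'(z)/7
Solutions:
 v(z) = C1 + C2/z^(13/35)


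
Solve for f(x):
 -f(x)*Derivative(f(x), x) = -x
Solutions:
 f(x) = -sqrt(C1 + x^2)
 f(x) = sqrt(C1 + x^2)


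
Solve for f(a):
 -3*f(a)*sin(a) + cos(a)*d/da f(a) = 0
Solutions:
 f(a) = C1/cos(a)^3


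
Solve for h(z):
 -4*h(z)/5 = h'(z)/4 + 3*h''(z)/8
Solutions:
 h(z) = (C1*sin(sqrt(455)*z/15) + C2*cos(sqrt(455)*z/15))*exp(-z/3)


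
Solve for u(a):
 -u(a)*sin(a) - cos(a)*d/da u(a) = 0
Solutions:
 u(a) = C1*cos(a)


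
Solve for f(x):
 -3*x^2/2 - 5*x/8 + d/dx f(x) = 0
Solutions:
 f(x) = C1 + x^3/2 + 5*x^2/16


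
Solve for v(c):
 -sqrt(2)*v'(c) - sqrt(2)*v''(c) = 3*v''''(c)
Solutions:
 v(c) = C1 + C2*exp(-c*(-2^(5/6)*(9 + sqrt(4*sqrt(2) + 81))^(1/3) + 2*2^(2/3)/(9 + sqrt(4*sqrt(2) + 81))^(1/3))/12)*sin(sqrt(3)*c*(2*2^(2/3)/(9 + sqrt(4*sqrt(2) + 81))^(1/3) + 2^(5/6)*(9 + sqrt(4*sqrt(2) + 81))^(1/3))/12) + C3*exp(-c*(-2^(5/6)*(9 + sqrt(4*sqrt(2) + 81))^(1/3) + 2*2^(2/3)/(9 + sqrt(4*sqrt(2) + 81))^(1/3))/12)*cos(sqrt(3)*c*(2*2^(2/3)/(9 + sqrt(4*sqrt(2) + 81))^(1/3) + 2^(5/6)*(9 + sqrt(4*sqrt(2) + 81))^(1/3))/12) + C4*exp(c*(-2^(5/6)*(9 + sqrt(4*sqrt(2) + 81))^(1/3) + 2*2^(2/3)/(9 + sqrt(4*sqrt(2) + 81))^(1/3))/6)


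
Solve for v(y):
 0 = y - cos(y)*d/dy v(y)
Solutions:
 v(y) = C1 + Integral(y/cos(y), y)


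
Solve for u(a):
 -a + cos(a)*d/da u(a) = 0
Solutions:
 u(a) = C1 + Integral(a/cos(a), a)


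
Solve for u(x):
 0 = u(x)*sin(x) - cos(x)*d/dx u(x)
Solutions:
 u(x) = C1/cos(x)


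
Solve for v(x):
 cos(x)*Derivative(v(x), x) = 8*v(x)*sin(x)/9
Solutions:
 v(x) = C1/cos(x)^(8/9)


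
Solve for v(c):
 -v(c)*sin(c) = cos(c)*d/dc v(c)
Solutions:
 v(c) = C1*cos(c)


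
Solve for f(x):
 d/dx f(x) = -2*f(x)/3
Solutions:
 f(x) = C1*exp(-2*x/3)


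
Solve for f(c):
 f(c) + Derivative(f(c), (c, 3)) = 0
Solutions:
 f(c) = C3*exp(-c) + (C1*sin(sqrt(3)*c/2) + C2*cos(sqrt(3)*c/2))*exp(c/2)


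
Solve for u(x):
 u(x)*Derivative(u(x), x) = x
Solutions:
 u(x) = -sqrt(C1 + x^2)
 u(x) = sqrt(C1 + x^2)


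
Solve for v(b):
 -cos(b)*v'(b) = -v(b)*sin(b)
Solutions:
 v(b) = C1/cos(b)


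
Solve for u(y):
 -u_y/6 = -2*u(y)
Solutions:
 u(y) = C1*exp(12*y)


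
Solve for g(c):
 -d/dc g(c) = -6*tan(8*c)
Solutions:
 g(c) = C1 - 3*log(cos(8*c))/4


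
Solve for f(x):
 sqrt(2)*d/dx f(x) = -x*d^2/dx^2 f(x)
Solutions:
 f(x) = C1 + C2*x^(1 - sqrt(2))


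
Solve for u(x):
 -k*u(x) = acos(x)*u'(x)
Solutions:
 u(x) = C1*exp(-k*Integral(1/acos(x), x))


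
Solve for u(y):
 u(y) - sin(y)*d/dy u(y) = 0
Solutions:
 u(y) = C1*sqrt(cos(y) - 1)/sqrt(cos(y) + 1)


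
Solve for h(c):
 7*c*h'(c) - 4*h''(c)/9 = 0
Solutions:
 h(c) = C1 + C2*erfi(3*sqrt(14)*c/4)


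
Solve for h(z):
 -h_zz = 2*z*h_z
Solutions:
 h(z) = C1 + C2*erf(z)


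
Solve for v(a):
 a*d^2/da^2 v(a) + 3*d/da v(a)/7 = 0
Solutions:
 v(a) = C1 + C2*a^(4/7)


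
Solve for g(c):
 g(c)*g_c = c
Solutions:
 g(c) = -sqrt(C1 + c^2)
 g(c) = sqrt(C1 + c^2)


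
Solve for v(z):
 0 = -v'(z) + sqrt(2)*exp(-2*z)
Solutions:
 v(z) = C1 - sqrt(2)*exp(-2*z)/2


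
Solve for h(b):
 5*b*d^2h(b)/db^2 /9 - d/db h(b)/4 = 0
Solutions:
 h(b) = C1 + C2*b^(29/20)


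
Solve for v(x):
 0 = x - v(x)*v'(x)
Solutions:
 v(x) = -sqrt(C1 + x^2)
 v(x) = sqrt(C1 + x^2)


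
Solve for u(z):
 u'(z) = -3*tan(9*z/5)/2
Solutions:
 u(z) = C1 + 5*log(cos(9*z/5))/6


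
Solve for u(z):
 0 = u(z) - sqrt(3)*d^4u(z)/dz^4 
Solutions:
 u(z) = C1*exp(-3^(7/8)*z/3) + C2*exp(3^(7/8)*z/3) + C3*sin(3^(7/8)*z/3) + C4*cos(3^(7/8)*z/3)


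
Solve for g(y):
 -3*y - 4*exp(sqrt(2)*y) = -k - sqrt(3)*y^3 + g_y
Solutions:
 g(y) = C1 + k*y + sqrt(3)*y^4/4 - 3*y^2/2 - 2*sqrt(2)*exp(sqrt(2)*y)


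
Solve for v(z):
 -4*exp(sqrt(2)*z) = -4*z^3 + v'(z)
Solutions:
 v(z) = C1 + z^4 - 2*sqrt(2)*exp(sqrt(2)*z)


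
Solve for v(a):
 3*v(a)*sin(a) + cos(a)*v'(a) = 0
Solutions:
 v(a) = C1*cos(a)^3


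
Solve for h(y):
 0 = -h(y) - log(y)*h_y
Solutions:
 h(y) = C1*exp(-li(y))


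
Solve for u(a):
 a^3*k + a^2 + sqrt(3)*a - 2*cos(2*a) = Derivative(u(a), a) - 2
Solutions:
 u(a) = C1 + a^4*k/4 + a^3/3 + sqrt(3)*a^2/2 + 2*a - 2*sin(a)*cos(a)


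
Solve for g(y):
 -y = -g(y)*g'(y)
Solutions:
 g(y) = -sqrt(C1 + y^2)
 g(y) = sqrt(C1 + y^2)


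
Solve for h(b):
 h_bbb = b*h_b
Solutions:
 h(b) = C1 + Integral(C2*airyai(b) + C3*airybi(b), b)


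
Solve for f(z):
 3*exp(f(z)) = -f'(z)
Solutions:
 f(z) = log(1/(C1 + 3*z))


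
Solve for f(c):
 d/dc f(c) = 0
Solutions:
 f(c) = C1


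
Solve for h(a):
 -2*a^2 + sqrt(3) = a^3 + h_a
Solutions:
 h(a) = C1 - a^4/4 - 2*a^3/3 + sqrt(3)*a


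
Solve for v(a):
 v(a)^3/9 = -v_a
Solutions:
 v(a) = -3*sqrt(2)*sqrt(-1/(C1 - a))/2
 v(a) = 3*sqrt(2)*sqrt(-1/(C1 - a))/2


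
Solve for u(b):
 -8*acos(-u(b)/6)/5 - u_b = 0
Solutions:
 Integral(1/acos(-_y/6), (_y, u(b))) = C1 - 8*b/5


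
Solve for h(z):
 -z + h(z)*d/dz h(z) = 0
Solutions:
 h(z) = -sqrt(C1 + z^2)
 h(z) = sqrt(C1 + z^2)


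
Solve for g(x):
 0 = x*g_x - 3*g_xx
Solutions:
 g(x) = C1 + C2*erfi(sqrt(6)*x/6)


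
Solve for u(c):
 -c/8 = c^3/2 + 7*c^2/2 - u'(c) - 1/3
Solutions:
 u(c) = C1 + c^4/8 + 7*c^3/6 + c^2/16 - c/3


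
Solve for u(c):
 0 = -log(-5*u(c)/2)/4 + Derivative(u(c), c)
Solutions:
 -4*Integral(1/(log(-_y) - log(2) + log(5)), (_y, u(c))) = C1 - c


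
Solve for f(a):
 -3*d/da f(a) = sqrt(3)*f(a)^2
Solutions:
 f(a) = 3/(C1 + sqrt(3)*a)


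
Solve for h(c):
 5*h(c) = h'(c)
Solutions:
 h(c) = C1*exp(5*c)


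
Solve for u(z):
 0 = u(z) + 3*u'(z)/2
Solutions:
 u(z) = C1*exp(-2*z/3)


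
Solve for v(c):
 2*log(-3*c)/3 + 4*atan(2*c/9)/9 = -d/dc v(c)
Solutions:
 v(c) = C1 - 2*c*log(-c)/3 - 4*c*atan(2*c/9)/9 - 2*c*log(3)/3 + 2*c/3 + log(4*c^2 + 81)


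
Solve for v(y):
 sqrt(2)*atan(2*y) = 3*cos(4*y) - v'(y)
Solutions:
 v(y) = C1 - sqrt(2)*(y*atan(2*y) - log(4*y^2 + 1)/4) + 3*sin(4*y)/4


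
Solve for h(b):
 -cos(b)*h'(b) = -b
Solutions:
 h(b) = C1 + Integral(b/cos(b), b)


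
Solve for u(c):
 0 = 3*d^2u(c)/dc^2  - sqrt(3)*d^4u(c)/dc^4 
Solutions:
 u(c) = C1 + C2*c + C3*exp(-3^(1/4)*c) + C4*exp(3^(1/4)*c)


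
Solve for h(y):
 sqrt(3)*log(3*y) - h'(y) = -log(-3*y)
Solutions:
 h(y) = C1 + y*(1 + sqrt(3))*log(y) + y*(-sqrt(3) - 1 + log(3) + sqrt(3)*log(3) + I*pi)


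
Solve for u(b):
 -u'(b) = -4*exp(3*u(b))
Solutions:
 u(b) = log(-1/(C1 + 12*b))/3
 u(b) = log((-1/(C1 + 4*b))^(1/3)*(-3^(2/3) - 3*3^(1/6)*I)/6)
 u(b) = log((-1/(C1 + 4*b))^(1/3)*(-3^(2/3) + 3*3^(1/6)*I)/6)


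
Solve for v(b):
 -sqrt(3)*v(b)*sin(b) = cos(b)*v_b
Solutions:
 v(b) = C1*cos(b)^(sqrt(3))


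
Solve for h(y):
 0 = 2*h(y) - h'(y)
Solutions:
 h(y) = C1*exp(2*y)


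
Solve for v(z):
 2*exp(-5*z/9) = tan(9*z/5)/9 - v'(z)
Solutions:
 v(z) = C1 + 5*log(tan(9*z/5)^2 + 1)/162 + 18*exp(-5*z/9)/5


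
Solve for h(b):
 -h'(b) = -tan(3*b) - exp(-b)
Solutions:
 h(b) = C1 + log(tan(3*b)^2 + 1)/6 - exp(-b)


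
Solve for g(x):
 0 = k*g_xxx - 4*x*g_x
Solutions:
 g(x) = C1 + Integral(C2*airyai(2^(2/3)*x*(1/k)^(1/3)) + C3*airybi(2^(2/3)*x*(1/k)^(1/3)), x)


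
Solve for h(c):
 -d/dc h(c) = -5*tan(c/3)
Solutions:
 h(c) = C1 - 15*log(cos(c/3))


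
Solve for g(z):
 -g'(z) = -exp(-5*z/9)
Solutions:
 g(z) = C1 - 9*exp(-5*z/9)/5


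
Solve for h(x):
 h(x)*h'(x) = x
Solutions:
 h(x) = -sqrt(C1 + x^2)
 h(x) = sqrt(C1 + x^2)


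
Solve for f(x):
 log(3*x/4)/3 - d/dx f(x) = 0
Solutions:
 f(x) = C1 + x*log(x)/3 - 2*x*log(2)/3 - x/3 + x*log(3)/3


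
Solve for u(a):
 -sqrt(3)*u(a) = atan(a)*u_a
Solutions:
 u(a) = C1*exp(-sqrt(3)*Integral(1/atan(a), a))


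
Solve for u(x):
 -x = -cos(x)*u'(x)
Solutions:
 u(x) = C1 + Integral(x/cos(x), x)


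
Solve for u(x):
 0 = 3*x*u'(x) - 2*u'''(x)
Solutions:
 u(x) = C1 + Integral(C2*airyai(2^(2/3)*3^(1/3)*x/2) + C3*airybi(2^(2/3)*3^(1/3)*x/2), x)


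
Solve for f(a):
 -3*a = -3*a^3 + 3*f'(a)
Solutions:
 f(a) = C1 + a^4/4 - a^2/2


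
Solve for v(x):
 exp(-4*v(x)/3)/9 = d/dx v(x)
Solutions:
 v(x) = 3*log(-I*(C1 + 4*x/27)^(1/4))
 v(x) = 3*log(I*(C1 + 4*x/27)^(1/4))
 v(x) = 3*log(-(C1 + 4*x/27)^(1/4))
 v(x) = 3*log(C1 + 4*x/27)/4


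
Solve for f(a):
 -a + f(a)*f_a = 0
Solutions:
 f(a) = -sqrt(C1 + a^2)
 f(a) = sqrt(C1 + a^2)


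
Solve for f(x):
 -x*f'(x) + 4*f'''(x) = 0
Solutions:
 f(x) = C1 + Integral(C2*airyai(2^(1/3)*x/2) + C3*airybi(2^(1/3)*x/2), x)


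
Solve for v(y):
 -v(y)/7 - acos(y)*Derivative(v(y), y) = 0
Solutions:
 v(y) = C1*exp(-Integral(1/acos(y), y)/7)


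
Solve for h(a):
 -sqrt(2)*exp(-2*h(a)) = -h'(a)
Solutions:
 h(a) = log(-sqrt(C1 + 2*sqrt(2)*a))
 h(a) = log(C1 + 2*sqrt(2)*a)/2


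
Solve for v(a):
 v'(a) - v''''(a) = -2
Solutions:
 v(a) = C1 + C4*exp(a) - 2*a + (C2*sin(sqrt(3)*a/2) + C3*cos(sqrt(3)*a/2))*exp(-a/2)


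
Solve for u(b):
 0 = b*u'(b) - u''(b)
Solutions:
 u(b) = C1 + C2*erfi(sqrt(2)*b/2)


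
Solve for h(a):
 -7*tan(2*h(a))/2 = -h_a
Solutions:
 h(a) = -asin(C1*exp(7*a))/2 + pi/2
 h(a) = asin(C1*exp(7*a))/2


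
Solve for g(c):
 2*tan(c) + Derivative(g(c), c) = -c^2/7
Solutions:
 g(c) = C1 - c^3/21 + 2*log(cos(c))


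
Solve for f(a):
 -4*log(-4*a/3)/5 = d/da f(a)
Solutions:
 f(a) = C1 - 4*a*log(-a)/5 + 4*a*(-2*log(2) + 1 + log(3))/5


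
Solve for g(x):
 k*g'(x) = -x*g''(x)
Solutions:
 g(x) = C1 + x^(1 - re(k))*(C2*sin(log(x)*Abs(im(k))) + C3*cos(log(x)*im(k)))


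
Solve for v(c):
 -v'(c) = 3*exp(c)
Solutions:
 v(c) = C1 - 3*exp(c)


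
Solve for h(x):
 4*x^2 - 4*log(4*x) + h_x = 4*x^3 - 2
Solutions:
 h(x) = C1 + x^4 - 4*x^3/3 + 4*x*log(x) - 6*x + x*log(256)


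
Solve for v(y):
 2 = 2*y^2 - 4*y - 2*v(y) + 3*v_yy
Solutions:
 v(y) = C1*exp(-sqrt(6)*y/3) + C2*exp(sqrt(6)*y/3) + y^2 - 2*y + 2


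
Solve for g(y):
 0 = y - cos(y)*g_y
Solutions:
 g(y) = C1 + Integral(y/cos(y), y)


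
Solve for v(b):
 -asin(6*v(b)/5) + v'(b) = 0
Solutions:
 Integral(1/asin(6*_y/5), (_y, v(b))) = C1 + b


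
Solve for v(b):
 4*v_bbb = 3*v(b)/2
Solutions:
 v(b) = C3*exp(3^(1/3)*b/2) + (C1*sin(3^(5/6)*b/4) + C2*cos(3^(5/6)*b/4))*exp(-3^(1/3)*b/4)


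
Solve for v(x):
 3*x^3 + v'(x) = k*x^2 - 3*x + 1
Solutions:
 v(x) = C1 + k*x^3/3 - 3*x^4/4 - 3*x^2/2 + x


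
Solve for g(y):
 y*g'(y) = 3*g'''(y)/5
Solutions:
 g(y) = C1 + Integral(C2*airyai(3^(2/3)*5^(1/3)*y/3) + C3*airybi(3^(2/3)*5^(1/3)*y/3), y)


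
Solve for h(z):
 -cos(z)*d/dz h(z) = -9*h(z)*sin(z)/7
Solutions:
 h(z) = C1/cos(z)^(9/7)


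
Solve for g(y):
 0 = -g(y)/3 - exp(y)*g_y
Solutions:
 g(y) = C1*exp(exp(-y)/3)


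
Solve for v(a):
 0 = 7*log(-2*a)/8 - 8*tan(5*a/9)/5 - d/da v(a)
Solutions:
 v(a) = C1 + 7*a*log(-a)/8 - 7*a/8 + 7*a*log(2)/8 + 72*log(cos(5*a/9))/25


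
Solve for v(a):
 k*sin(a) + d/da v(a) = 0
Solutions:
 v(a) = C1 + k*cos(a)


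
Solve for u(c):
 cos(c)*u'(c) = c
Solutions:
 u(c) = C1 + Integral(c/cos(c), c)


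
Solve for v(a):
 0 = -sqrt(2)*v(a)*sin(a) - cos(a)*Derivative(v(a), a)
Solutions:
 v(a) = C1*cos(a)^(sqrt(2))


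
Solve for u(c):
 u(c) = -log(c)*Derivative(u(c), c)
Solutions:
 u(c) = C1*exp(-li(c))


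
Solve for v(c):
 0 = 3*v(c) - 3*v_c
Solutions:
 v(c) = C1*exp(c)


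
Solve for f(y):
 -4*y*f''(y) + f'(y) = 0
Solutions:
 f(y) = C1 + C2*y^(5/4)


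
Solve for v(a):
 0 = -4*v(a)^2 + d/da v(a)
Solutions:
 v(a) = -1/(C1 + 4*a)


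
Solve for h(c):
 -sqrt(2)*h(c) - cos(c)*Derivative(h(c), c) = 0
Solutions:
 h(c) = C1*(sin(c) - 1)^(sqrt(2)/2)/(sin(c) + 1)^(sqrt(2)/2)


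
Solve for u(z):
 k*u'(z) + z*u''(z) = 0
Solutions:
 u(z) = C1 + z^(1 - re(k))*(C2*sin(log(z)*Abs(im(k))) + C3*cos(log(z)*im(k)))


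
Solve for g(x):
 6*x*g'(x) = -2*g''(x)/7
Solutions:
 g(x) = C1 + C2*erf(sqrt(42)*x/2)


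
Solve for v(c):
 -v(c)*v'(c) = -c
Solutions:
 v(c) = -sqrt(C1 + c^2)
 v(c) = sqrt(C1 + c^2)


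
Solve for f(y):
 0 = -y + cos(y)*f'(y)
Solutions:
 f(y) = C1 + Integral(y/cos(y), y)


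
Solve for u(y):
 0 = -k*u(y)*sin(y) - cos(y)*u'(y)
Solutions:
 u(y) = C1*exp(k*log(cos(y)))


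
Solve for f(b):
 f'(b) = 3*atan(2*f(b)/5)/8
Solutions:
 Integral(1/atan(2*_y/5), (_y, f(b))) = C1 + 3*b/8


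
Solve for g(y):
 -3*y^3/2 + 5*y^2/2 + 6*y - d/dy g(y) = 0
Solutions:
 g(y) = C1 - 3*y^4/8 + 5*y^3/6 + 3*y^2


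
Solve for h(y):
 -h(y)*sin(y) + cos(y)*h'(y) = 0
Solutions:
 h(y) = C1/cos(y)


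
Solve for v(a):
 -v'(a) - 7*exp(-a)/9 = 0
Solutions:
 v(a) = C1 + 7*exp(-a)/9


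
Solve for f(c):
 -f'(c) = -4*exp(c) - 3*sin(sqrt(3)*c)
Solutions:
 f(c) = C1 + 4*exp(c) - sqrt(3)*cos(sqrt(3)*c)


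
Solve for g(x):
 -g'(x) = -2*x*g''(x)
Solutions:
 g(x) = C1 + C2*x^(3/2)


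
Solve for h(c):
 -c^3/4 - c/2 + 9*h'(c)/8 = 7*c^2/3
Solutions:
 h(c) = C1 + c^4/18 + 56*c^3/81 + 2*c^2/9


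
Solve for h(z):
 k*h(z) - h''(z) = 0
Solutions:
 h(z) = C1*exp(-sqrt(k)*z) + C2*exp(sqrt(k)*z)
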